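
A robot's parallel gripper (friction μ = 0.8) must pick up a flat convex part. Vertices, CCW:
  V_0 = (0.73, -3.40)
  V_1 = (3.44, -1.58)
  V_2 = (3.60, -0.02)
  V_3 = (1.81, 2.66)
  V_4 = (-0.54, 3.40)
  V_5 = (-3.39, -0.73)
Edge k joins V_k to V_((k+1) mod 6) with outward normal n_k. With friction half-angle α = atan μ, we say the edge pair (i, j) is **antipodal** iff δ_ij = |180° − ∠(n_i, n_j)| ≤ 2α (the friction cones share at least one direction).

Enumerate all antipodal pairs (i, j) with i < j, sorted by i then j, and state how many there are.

α = atan 0.8 = 38.66°;  2α = 77.32°
n_0 = (+0.5575, -0.8302)
n_1 = (+0.9948, -0.1020)
n_2 = (+0.8316, +0.5554)
n_3 = (+0.3004, +0.9538)
n_4 = (-0.8231, +0.5680)
n_5 = (-0.5438, -0.8392)
  (0,1): δ = 129.74°  ·
  (0,2): δ = 90.15°  ·
  (0,3): δ = 51.36°  ✓
  (0,4): δ = 21.51°  ✓
  (0,5): δ = 113.17°  ·
  (1,2): δ = 140.40°  ·
  (1,3): δ = 101.62°  ·
  (1,4): δ = 28.75°  ✓
  (1,5): δ = 62.91°  ✓
  (2,3): δ = 141.22°  ·
  (2,4): δ = 68.35°  ✓
  (2,5): δ = 23.32°  ✓
  (3,4): δ = 107.13°  ·
  (3,5): δ = 15.47°  ✓
  (4,5): δ = 88.34°  ·
antipodal pairs: 7

count = 7; pairs: (0,3), (0,4), (1,4), (1,5), (2,4), (2,5), (3,5)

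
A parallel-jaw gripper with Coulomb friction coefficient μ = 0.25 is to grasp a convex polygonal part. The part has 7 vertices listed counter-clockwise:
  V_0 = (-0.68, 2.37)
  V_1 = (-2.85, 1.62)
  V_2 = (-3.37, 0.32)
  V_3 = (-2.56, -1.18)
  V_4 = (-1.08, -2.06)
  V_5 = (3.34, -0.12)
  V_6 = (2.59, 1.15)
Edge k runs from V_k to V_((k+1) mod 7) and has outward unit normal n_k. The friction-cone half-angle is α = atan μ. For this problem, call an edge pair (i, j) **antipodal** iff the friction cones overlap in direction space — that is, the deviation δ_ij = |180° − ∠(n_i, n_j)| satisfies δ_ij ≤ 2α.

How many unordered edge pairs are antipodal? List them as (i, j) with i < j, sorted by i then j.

count = 3; pairs: (0,4), (2,5), (3,6)

α = atan 0.25 = 14.04°;  2α = 28.07°
n_0 = (-0.3267, +0.9451)
n_1 = (-0.9285, +0.3714)
n_2 = (-0.8799, -0.4751)
n_3 = (-0.5111, -0.8595)
n_4 = (+0.4019, -0.9157)
n_5 = (+0.8611, +0.5085)
n_6 = (+0.3496, +0.9369)
  (0,1): δ = 130.87°  ·
  (0,2): δ = 80.70°  ·
  (0,3): δ = 49.80°  ·
  (0,4): δ = 4.63°  ✓
  (0,5): δ = 101.50°  ·
  (0,6): δ = 140.47°  ·
  (1,2): δ = 129.83°  ·
  (1,3): δ = 98.93°  ·
  (1,4): δ = 44.50°  ·
  (1,5): δ = 52.37°  ·
  (1,6): δ = 91.34°  ·
  (2,3): δ = 149.10°  ·
  (2,4): δ = 94.67°  ·
  (2,5): δ = 2.19°  ✓
  (2,6): δ = 41.17°  ·
  (3,4): δ = 125.57°  ·
  (3,5): δ = 28.70°  ·
  (3,6): δ = 10.28°  ✓
  (4,5): δ = 83.13°  ·
  (4,6): δ = 44.16°  ·
  (5,6): δ = 141.02°  ·
antipodal pairs: 3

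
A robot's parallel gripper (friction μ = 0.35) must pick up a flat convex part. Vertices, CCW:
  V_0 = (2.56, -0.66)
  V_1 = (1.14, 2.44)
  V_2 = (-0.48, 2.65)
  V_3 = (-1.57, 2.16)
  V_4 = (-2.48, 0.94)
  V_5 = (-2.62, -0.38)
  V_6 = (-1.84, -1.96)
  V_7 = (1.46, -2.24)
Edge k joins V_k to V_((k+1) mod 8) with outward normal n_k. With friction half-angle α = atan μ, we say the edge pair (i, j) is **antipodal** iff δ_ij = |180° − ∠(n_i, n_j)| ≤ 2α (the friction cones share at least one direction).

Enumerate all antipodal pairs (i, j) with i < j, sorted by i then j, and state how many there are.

count = 7; pairs: (0,4), (0,5), (1,6), (2,6), (2,7), (3,7), (4,7)

α = atan 0.35 = 19.29°;  2α = 38.58°
n_0 = (+0.9092, +0.4165)
n_1 = (+0.1286, +0.9917)
n_2 = (-0.4100, +0.9121)
n_3 = (-0.8016, +0.5979)
n_4 = (-0.9944, +0.1055)
n_5 = (-0.8967, -0.4427)
n_6 = (-0.0845, -0.9964)
n_7 = (+0.8207, -0.5714)
  (0,1): δ = 122.00°  ·
  (0,2): δ = 90.40°  ·
  (0,3): δ = 61.33°  ·
  (0,4): δ = 30.67°  ✓
  (0,5): δ = 1.66°  ✓
  (0,6): δ = 60.54°  ·
  (0,7): δ = 120.54°  ·
  (1,2): δ = 148.41°  ·
  (1,3): δ = 119.33°  ·
  (1,4): δ = 88.67°  ·
  (1,5): δ = 56.34°  ·
  (1,6): δ = 2.54°  ✓
  (1,7): δ = 62.54°  ·
  (2,3): δ = 150.93°  ·
  (2,4): δ = 120.26°  ·
  (2,5): δ = 87.93°  ·
  (2,6): δ = 29.06°  ✓
  (2,7): δ = 30.95°  ✓
  (3,4): δ = 149.33°  ·
  (3,5): δ = 117.01°  ·
  (3,6): δ = 58.13°  ·
  (3,7): δ = 1.87°  ✓
  (4,5): δ = 147.67°  ·
  (4,6): δ = 88.80°  ·
  (4,7): δ = 28.79°  ✓
  (5,6): δ = 121.12°  ·
  (5,7): δ = 61.12°  ·
  (6,7): δ = 120.00°  ·
antipodal pairs: 7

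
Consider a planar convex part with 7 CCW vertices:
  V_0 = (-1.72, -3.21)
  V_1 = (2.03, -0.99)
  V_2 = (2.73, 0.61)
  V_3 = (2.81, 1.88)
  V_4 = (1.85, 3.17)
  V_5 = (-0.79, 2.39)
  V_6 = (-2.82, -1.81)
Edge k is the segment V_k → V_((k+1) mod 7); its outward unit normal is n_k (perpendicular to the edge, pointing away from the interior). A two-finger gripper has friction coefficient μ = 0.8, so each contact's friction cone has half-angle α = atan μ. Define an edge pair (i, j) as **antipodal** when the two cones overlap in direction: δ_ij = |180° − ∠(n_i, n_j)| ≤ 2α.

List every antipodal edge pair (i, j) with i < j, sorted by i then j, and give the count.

α = atan 0.8 = 38.66°;  2α = 77.32°
n_0 = (+0.5094, -0.8605)
n_1 = (+0.9162, -0.4008)
n_2 = (+0.9980, -0.0629)
n_3 = (+0.8022, +0.5970)
n_4 = (-0.2833, +0.9590)
n_5 = (-0.9003, +0.4352)
n_6 = (-0.7863, -0.6178)
  (0,1): δ = 144.25°  ·
  (0,2): δ = 124.23°  ·
  (0,3): δ = 83.97°  ·
  (0,4): δ = 14.17°  ✓
  (0,5): δ = 33.58°  ✓
  (0,6): δ = 97.53°  ·
  (1,2): δ = 159.98°  ·
  (1,3): δ = 119.71°  ·
  (1,4): δ = 49.91°  ✓
  (1,5): δ = 2.17°  ✓
  (1,6): δ = 61.79°  ✓
  (2,3): δ = 139.74°  ·
  (2,4): δ = 69.94°  ✓
  (2,5): δ = 22.19°  ✓
  (2,6): δ = 41.76°  ✓
  (3,4): δ = 110.20°  ·
  (3,5): δ = 62.45°  ✓
  (3,6): δ = 1.50°  ✓
  (4,5): δ = 132.26°  ·
  (4,6): δ = 68.30°  ✓
  (5,6): δ = 116.05°  ·
antipodal pairs: 11

count = 11; pairs: (0,4), (0,5), (1,4), (1,5), (1,6), (2,4), (2,5), (2,6), (3,5), (3,6), (4,6)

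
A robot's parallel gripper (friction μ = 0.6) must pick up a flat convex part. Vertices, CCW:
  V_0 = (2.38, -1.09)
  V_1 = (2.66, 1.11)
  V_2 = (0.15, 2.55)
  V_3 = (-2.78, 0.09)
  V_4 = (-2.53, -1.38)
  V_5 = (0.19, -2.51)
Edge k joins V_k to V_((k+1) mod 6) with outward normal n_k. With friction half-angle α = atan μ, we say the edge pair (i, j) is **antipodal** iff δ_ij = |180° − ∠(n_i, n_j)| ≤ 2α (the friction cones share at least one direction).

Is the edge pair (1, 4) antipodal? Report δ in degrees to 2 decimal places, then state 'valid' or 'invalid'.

δ = 7.28°, valid

α = atan 0.6 = 30.96°;  2α = 61.93°
edge 1: e_1 = (-2.51, +1.44);  n_1 = (+0.4976, +0.8674)
edge 4: e_4 = (+2.72, -1.13);  n_4 = (-0.3837, -0.9235)
∠(n_1, n_4) = 172.72°
δ = |180° − 172.72°| = 7.28°
7.28° ≤ 2α = 61.93°  →  valid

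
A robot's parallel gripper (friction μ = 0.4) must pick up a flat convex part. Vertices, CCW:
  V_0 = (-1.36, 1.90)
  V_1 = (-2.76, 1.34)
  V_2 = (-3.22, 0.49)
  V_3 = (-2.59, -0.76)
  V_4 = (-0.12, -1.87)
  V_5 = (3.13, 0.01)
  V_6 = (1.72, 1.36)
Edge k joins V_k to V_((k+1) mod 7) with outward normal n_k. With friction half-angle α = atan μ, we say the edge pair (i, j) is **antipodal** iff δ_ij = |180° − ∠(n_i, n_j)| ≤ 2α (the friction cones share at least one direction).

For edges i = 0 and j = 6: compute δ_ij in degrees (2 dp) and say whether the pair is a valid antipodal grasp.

α = atan 0.4 = 21.80°;  2α = 43.60°
edge 0: e_0 = (-1.40, -0.56);  n_0 = (-0.3714, +0.9285)
edge 6: e_6 = (-3.08, +0.54);  n_6 = (+0.1727, +0.9850)
∠(n_0, n_6) = 31.75°
δ = |180° − 31.75°| = 148.25°
148.25° > 2α = 43.60°  →  invalid

δ = 148.25°, invalid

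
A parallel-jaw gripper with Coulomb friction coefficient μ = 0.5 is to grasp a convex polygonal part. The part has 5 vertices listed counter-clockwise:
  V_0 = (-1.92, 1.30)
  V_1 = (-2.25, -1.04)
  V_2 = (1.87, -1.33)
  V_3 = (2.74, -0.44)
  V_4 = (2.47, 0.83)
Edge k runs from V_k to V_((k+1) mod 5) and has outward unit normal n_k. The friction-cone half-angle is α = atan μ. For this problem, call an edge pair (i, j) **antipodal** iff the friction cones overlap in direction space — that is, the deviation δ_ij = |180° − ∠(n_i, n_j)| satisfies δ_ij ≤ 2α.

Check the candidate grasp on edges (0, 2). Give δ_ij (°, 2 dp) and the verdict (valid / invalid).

α = atan 0.5 = 26.57°;  2α = 53.13°
edge 0: e_0 = (-0.33, -2.34);  n_0 = (-0.9902, +0.1396)
edge 2: e_2 = (+0.87, +0.89);  n_2 = (+0.7151, -0.6990)
∠(n_0, n_2) = 143.68°
δ = |180° − 143.68°| = 36.32°
36.32° ≤ 2α = 53.13°  →  valid

δ = 36.32°, valid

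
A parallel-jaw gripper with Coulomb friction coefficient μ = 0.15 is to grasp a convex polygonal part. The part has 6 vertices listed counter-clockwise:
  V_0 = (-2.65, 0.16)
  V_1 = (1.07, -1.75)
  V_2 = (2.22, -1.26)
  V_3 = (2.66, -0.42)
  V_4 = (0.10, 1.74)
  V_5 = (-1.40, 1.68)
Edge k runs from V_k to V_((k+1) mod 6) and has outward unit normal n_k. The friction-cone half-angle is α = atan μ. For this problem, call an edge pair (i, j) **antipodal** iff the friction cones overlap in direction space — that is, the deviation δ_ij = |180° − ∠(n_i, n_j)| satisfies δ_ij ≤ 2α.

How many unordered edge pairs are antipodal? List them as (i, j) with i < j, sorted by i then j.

α = atan 0.15 = 8.53°;  2α = 17.06°
n_0 = (-0.4568, -0.8896)
n_1 = (+0.3920, -0.9200)
n_2 = (+0.8858, -0.4640)
n_3 = (+0.6449, +0.7643)
n_4 = (-0.0400, +0.9992)
n_5 = (-0.7724, +0.6352)
  (0,1): δ = 129.74°  ·
  (0,2): δ = 90.47°  ·
  (0,3): δ = 12.98°  ✓
  (0,4): δ = 29.47°  ·
  (0,5): δ = 77.75°  ·
  (1,2): δ = 140.72°  ·
  (1,3): δ = 63.23°  ·
  (1,4): δ = 20.79°  ·
  (1,5): δ = 27.49°  ·
  (2,3): δ = 102.51°  ·
  (2,4): δ = 60.06°  ·
  (2,5): δ = 11.79°  ✓
  (3,4): δ = 137.55°  ·
  (3,5): δ = 89.28°  ·
  (4,5): δ = 131.72°  ·
antipodal pairs: 2

count = 2; pairs: (0,3), (2,5)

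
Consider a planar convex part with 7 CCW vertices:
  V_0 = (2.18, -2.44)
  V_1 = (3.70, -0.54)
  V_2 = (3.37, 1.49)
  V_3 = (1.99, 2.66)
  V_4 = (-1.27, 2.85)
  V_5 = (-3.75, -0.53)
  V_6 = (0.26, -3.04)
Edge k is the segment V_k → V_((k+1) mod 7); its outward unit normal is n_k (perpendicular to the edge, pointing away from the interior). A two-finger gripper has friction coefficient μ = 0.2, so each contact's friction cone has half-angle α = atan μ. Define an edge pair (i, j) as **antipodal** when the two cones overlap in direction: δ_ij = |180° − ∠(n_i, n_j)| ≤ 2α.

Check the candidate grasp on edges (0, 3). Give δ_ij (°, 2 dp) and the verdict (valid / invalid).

δ = 54.68°, invalid

α = atan 0.2 = 11.31°;  2α = 22.62°
edge 0: e_0 = (+1.52, +1.90);  n_0 = (+0.7809, -0.6247)
edge 3: e_3 = (-3.26, +0.19);  n_3 = (+0.0582, +0.9983)
∠(n_0, n_3) = 125.32°
δ = |180° − 125.32°| = 54.68°
54.68° > 2α = 22.62°  →  invalid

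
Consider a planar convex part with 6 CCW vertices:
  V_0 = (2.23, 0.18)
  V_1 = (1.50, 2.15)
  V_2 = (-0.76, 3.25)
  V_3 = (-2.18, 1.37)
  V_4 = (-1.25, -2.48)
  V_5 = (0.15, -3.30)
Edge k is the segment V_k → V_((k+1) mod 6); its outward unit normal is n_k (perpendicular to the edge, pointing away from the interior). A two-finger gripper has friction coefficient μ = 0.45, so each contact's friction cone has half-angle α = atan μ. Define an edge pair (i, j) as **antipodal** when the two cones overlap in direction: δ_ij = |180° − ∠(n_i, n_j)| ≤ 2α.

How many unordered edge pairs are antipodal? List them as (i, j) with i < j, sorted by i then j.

count = 5; pairs: (0,3), (0,4), (1,4), (2,5), (3,5)

α = atan 0.45 = 24.23°;  2α = 48.46°
n_0 = (+0.9377, +0.3475)
n_1 = (+0.4376, +0.8992)
n_2 = (-0.7980, +0.6027)
n_3 = (-0.9720, -0.2348)
n_4 = (-0.5054, -0.8629)
n_5 = (+0.8584, -0.5130)
  (0,1): δ = 136.29°  ·
  (0,2): δ = 57.40°  ·
  (0,3): δ = 6.75°  ✓
  (0,4): δ = 39.31°  ✓
  (0,5): δ = 128.80°  ·
  (1,2): δ = 101.11°  ·
  (1,3): δ = 50.47°  ·
  (1,4): δ = 4.40°  ✓
  (1,5): δ = 85.09°  ·
  (2,3): δ = 129.36°  ·
  (2,4): δ = 83.29°  ·
  (2,5): δ = 6.20°  ✓
  (3,4): δ = 133.94°  ·
  (3,5): δ = 44.45°  ✓
  (4,5): δ = 90.51°  ·
antipodal pairs: 5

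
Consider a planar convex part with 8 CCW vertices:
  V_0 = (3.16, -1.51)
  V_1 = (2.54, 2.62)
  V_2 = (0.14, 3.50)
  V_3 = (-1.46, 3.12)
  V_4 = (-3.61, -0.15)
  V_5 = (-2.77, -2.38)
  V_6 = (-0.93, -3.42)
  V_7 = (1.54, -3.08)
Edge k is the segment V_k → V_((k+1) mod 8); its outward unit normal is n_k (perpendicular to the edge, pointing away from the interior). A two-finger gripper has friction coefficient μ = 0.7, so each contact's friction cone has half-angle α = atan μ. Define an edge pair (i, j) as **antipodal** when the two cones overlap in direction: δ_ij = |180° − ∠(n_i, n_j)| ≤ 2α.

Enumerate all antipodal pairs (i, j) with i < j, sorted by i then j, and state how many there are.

count = 13; pairs: (0,3), (0,4), (0,5), (1,4), (1,5), (1,6), (1,7), (2,5), (2,6), (2,7), (3,6), (3,7), (4,7)

α = atan 0.7 = 34.99°;  2α = 69.98°
n_0 = (+0.9889, +0.1485)
n_1 = (+0.3443, +0.9389)
n_2 = (-0.2311, +0.9729)
n_3 = (-0.8356, +0.5494)
n_4 = (-0.9358, -0.3525)
n_5 = (-0.4921, -0.8706)
n_6 = (+0.1364, -0.9907)
n_7 = (+0.6959, -0.7181)
  (0,1): δ = 118.67°  ·
  (0,2): δ = 85.18°  ·
  (0,3): δ = 41.86°  ✓
  (0,4): δ = 12.10°  ✓
  (0,5): δ = 51.99°  ✓
  (0,6): δ = 89.30°  ·
  (0,7): δ = 125.56°  ·
  (1,2): δ = 146.50°  ·
  (1,3): δ = 103.19°  ·
  (1,4): δ = 49.22°  ✓
  (1,5): δ = 9.34°  ✓
  (1,6): δ = 27.97°  ✓
  (1,7): δ = 64.24°  ✓
  (2,3): δ = 136.68°  ·
  (2,4): δ = 82.72°  ·
  (2,5): δ = 42.84°  ✓
  (2,6): δ = 5.52°  ✓
  (2,7): δ = 30.74°  ✓
  (3,4): δ = 126.03°  ·
  (3,5): δ = 86.15°  ·
  (3,6): δ = 48.84°  ✓
  (3,7): δ = 12.57°  ✓
  (4,5): δ = 140.12°  ·
  (4,6): δ = 102.80°  ·
  (4,7): δ = 66.54°  ✓
  (5,6): δ = 142.69°  ·
  (5,7): δ = 106.42°  ·
  (6,7): δ = 143.74°  ·
antipodal pairs: 13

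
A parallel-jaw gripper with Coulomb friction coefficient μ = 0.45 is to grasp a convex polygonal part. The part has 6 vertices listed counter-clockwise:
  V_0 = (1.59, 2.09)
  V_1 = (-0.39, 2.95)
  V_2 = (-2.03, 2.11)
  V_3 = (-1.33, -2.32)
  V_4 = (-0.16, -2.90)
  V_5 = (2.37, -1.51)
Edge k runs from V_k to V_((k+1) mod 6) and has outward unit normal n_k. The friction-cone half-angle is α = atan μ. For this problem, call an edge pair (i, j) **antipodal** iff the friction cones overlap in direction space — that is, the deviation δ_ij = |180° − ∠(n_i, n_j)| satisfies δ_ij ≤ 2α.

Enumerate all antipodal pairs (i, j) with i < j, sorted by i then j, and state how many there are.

count = 3; pairs: (0,3), (1,4), (2,5)

α = atan 0.45 = 24.23°;  2α = 48.46°
n_0 = (+0.3984, +0.9172)
n_1 = (-0.4559, +0.8900)
n_2 = (-0.9877, -0.1561)
n_3 = (-0.4441, -0.8960)
n_4 = (+0.4815, -0.8764)
n_5 = (+0.9773, +0.2118)
  (0,1): δ = 129.40°  ·
  (0,2): δ = 57.54°  ·
  (0,3): δ = 2.89°  ✓
  (0,4): δ = 52.26°  ·
  (0,5): δ = 125.70°  ·
  (1,2): δ = 108.14°  ·
  (1,3): δ = 53.49°  ·
  (1,4): δ = 1.66°  ✓
  (1,5): δ = 75.10°  ·
  (2,3): δ = 125.35°  ·
  (2,4): δ = 70.19°  ·
  (2,5): δ = 3.25°  ✓
  (3,4): δ = 124.85°  ·
  (3,5): δ = 51.41°  ·
  (4,5): δ = 106.56°  ·
antipodal pairs: 3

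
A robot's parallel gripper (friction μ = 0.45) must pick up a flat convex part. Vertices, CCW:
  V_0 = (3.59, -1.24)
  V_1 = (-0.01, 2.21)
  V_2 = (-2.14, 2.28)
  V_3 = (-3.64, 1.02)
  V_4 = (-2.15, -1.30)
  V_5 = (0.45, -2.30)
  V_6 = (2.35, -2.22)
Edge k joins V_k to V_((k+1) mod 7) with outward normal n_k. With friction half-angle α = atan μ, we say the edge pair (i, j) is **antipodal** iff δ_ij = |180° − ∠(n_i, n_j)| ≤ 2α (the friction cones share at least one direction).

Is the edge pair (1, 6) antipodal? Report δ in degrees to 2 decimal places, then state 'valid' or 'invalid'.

α = atan 0.45 = 24.23°;  2α = 48.46°
edge 1: e_1 = (-2.13, +0.07);  n_1 = (+0.0328, +0.9995)
edge 6: e_6 = (+1.24, +0.98);  n_6 = (+0.6201, -0.7846)
∠(n_1, n_6) = 139.80°
δ = |180° − 139.80°| = 40.20°
40.20° ≤ 2α = 48.46°  →  valid

δ = 40.20°, valid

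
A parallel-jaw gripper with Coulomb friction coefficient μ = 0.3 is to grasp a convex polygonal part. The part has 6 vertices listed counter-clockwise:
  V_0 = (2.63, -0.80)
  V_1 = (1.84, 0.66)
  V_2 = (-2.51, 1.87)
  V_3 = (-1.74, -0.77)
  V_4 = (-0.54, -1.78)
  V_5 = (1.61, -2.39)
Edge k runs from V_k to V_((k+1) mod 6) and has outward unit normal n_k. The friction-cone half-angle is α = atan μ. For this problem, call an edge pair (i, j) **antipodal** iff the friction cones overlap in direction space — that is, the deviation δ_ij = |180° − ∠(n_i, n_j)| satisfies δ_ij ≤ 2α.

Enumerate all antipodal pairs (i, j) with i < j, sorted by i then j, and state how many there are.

count = 4; pairs: (0,2), (0,3), (1,3), (1,4)

α = atan 0.3 = 16.70°;  2α = 33.40°
n_0 = (+0.8795, +0.4759)
n_1 = (+0.2680, +0.9634)
n_2 = (-0.9600, -0.2800)
n_3 = (-0.6439, -0.7651)
n_4 = (-0.2729, -0.9620)
n_5 = (+0.8417, -0.5400)
  (0,1): δ = 133.96°  ·
  (0,2): δ = 12.16°  ✓
  (0,3): δ = 21.50°  ✓
  (0,4): δ = 45.74°  ·
  (0,5): δ = 118.90°  ·
  (1,2): δ = 58.20°  ·
  (1,3): δ = 24.54°  ✓
  (1,4): δ = 0.30°  ✓
  (1,5): δ = 72.86°  ·
  (2,3): δ = 146.35°  ·
  (2,4): δ = 122.10°  ·
  (2,5): δ = 48.94°  ·
  (3,4): δ = 155.75°  ·
  (3,5): δ = 82.59°  ·
  (4,5): δ = 106.84°  ·
antipodal pairs: 4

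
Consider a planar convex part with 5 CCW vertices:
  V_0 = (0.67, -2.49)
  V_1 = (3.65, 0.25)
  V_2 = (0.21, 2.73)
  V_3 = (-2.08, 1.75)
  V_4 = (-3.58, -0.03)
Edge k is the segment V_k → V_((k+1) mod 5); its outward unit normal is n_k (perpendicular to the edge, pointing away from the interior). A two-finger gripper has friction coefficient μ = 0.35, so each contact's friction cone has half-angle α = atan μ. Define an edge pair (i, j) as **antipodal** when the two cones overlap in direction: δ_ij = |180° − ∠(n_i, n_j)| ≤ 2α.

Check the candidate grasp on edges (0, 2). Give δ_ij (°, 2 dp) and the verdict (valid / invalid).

α = atan 0.35 = 19.29°;  2α = 38.58°
edge 0: e_0 = (+2.98, +2.74);  n_0 = (+0.6768, -0.7361)
edge 2: e_2 = (-2.29, -0.98);  n_2 = (-0.3934, +0.9194)
∠(n_0, n_2) = 160.57°
δ = |180° − 160.57°| = 19.43°
19.43° ≤ 2α = 38.58°  →  valid

δ = 19.43°, valid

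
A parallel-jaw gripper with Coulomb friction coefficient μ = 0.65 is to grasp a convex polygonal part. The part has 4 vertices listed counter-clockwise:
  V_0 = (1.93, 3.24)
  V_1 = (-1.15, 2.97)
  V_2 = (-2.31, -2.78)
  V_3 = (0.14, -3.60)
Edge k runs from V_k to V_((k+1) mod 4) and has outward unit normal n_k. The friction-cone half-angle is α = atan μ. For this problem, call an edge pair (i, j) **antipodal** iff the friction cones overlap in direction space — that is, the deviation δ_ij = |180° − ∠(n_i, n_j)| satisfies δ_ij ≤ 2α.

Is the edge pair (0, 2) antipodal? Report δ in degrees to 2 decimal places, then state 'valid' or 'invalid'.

α = atan 0.65 = 33.02°;  2α = 66.05°
edge 0: e_0 = (-3.08, -0.27);  n_0 = (-0.0873, +0.9962)
edge 2: e_2 = (+2.45, -0.82);  n_2 = (-0.3174, -0.9483)
∠(n_0, n_2) = 156.49°
δ = |180° − 156.49°| = 23.51°
23.51° ≤ 2α = 66.05°  →  valid

δ = 23.51°, valid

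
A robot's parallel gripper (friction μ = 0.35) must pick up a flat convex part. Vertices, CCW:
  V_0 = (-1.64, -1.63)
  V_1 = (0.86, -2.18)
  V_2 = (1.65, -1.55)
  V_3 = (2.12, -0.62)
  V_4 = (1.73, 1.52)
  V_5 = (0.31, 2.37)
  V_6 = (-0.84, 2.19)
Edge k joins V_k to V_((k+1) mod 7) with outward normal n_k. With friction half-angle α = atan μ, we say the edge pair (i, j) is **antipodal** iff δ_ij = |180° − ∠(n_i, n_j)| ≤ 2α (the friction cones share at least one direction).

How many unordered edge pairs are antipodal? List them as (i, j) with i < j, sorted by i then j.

α = atan 0.35 = 19.29°;  2α = 38.58°
n_0 = (-0.2149, -0.9766)
n_1 = (+0.6235, -0.7818)
n_2 = (+0.8925, -0.4510)
n_3 = (+0.9838, +0.1793)
n_4 = (+0.5136, +0.8580)
n_5 = (-0.1546, +0.9880)
n_6 = (-0.9788, +0.2050)
  (0,1): δ = 129.02°  ·
  (0,2): δ = 104.40°  ·
  (0,3): δ = 67.26°  ·
  (0,4): δ = 18.50°  ✓
  (0,5): δ = 21.30°  ✓
  (0,6): δ = 90.58°  ·
  (1,2): δ = 155.38°  ·
  (1,3): δ = 118.24°  ·
  (1,4): δ = 69.48°  ·
  (1,5): δ = 29.68°  ✓
  (1,6): δ = 39.60°  ·
  (2,3): δ = 142.86°  ·
  (2,4): δ = 94.09°  ·
  (2,5): δ = 54.29°  ·
  (2,6): δ = 14.98°  ✓
  (3,4): δ = 131.23°  ·
  (3,5): δ = 91.43°  ·
  (3,6): δ = 22.16°  ✓
  (4,5): δ = 140.20°  ·
  (4,6): δ = 70.92°  ·
  (5,6): δ = 110.72°  ·
antipodal pairs: 5

count = 5; pairs: (0,4), (0,5), (1,5), (2,6), (3,6)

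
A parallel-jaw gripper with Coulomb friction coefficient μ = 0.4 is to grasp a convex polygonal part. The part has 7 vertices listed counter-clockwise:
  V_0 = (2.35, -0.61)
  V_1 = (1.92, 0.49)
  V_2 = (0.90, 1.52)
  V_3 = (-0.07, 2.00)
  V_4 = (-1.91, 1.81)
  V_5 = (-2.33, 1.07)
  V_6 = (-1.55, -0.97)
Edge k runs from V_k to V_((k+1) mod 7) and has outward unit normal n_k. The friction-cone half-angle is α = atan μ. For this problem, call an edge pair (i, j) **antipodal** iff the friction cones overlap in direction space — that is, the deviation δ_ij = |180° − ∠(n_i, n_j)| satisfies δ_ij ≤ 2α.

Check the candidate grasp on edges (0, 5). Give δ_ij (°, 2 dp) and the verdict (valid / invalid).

δ = 0.43°, valid

α = atan 0.4 = 21.80°;  2α = 43.60°
edge 0: e_0 = (-0.43, +1.10);  n_0 = (+0.9314, +0.3641)
edge 5: e_5 = (+0.78, -2.04);  n_5 = (-0.9341, -0.3571)
∠(n_0, n_5) = 179.57°
δ = |180° − 179.57°| = 0.43°
0.43° ≤ 2α = 43.60°  →  valid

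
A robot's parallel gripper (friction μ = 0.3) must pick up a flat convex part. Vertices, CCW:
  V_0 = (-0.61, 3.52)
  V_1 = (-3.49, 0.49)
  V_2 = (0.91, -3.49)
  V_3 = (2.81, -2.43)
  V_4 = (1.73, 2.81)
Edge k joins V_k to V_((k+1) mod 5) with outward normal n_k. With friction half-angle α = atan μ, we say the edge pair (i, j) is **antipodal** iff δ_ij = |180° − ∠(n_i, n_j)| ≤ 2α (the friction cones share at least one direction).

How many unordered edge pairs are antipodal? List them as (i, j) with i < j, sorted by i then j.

count = 2; pairs: (0,2), (1,4)

α = atan 0.3 = 16.70°;  2α = 33.40°
n_0 = (-0.7248, +0.6889)
n_1 = (-0.6708, -0.7416)
n_2 = (+0.4872, -0.8733)
n_3 = (+0.9794, +0.2019)
n_4 = (+0.2903, +0.9569)
  (0,1): δ = 88.58°  ·
  (0,2): δ = 17.30°  ✓
  (0,3): δ = 55.19°  ·
  (0,4): δ = 116.67°  ·
  (1,2): δ = 108.71°  ·
  (1,3): δ = 36.22°  ·
  (1,4): δ = 25.25°  ✓
  (2,3): δ = 107.51°  ·
  (2,4): δ = 46.04°  ·
  (3,4): δ = 118.52°  ·
antipodal pairs: 2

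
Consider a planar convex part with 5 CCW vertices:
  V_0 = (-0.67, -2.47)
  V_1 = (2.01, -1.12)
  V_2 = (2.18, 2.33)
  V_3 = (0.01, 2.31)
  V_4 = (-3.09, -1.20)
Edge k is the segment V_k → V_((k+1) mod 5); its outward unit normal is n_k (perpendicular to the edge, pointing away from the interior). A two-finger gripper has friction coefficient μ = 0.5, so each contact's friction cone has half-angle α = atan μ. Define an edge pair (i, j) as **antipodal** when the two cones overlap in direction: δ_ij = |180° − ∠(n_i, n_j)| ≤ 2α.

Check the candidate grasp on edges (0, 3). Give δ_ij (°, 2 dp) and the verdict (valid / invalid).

δ = 21.81°, valid

α = atan 0.5 = 26.57°;  2α = 53.13°
edge 0: e_0 = (+2.68, +1.35);  n_0 = (+0.4499, -0.8931)
edge 3: e_3 = (-3.10, -3.51);  n_3 = (-0.7495, +0.6620)
∠(n_0, n_3) = 158.19°
δ = |180° − 158.19°| = 21.81°
21.81° ≤ 2α = 53.13°  →  valid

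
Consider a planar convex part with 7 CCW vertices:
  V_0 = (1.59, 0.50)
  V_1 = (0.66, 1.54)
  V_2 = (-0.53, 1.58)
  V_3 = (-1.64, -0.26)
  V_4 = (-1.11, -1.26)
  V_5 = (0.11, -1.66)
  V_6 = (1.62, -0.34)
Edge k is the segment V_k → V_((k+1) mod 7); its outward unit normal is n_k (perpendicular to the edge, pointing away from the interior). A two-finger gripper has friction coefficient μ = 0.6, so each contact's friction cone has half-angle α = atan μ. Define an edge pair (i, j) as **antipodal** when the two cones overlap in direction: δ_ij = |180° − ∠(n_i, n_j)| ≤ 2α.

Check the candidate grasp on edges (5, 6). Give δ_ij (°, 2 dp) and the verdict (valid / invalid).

α = atan 0.6 = 30.96°;  2α = 61.93°
edge 5: e_5 = (+1.51, +1.32);  n_5 = (+0.6582, -0.7529)
edge 6: e_6 = (-0.03, +0.84);  n_6 = (+0.9994, +0.0357)
∠(n_5, n_6) = 50.89°
δ = |180° − 50.89°| = 129.11°
129.11° > 2α = 61.93°  →  invalid

δ = 129.11°, invalid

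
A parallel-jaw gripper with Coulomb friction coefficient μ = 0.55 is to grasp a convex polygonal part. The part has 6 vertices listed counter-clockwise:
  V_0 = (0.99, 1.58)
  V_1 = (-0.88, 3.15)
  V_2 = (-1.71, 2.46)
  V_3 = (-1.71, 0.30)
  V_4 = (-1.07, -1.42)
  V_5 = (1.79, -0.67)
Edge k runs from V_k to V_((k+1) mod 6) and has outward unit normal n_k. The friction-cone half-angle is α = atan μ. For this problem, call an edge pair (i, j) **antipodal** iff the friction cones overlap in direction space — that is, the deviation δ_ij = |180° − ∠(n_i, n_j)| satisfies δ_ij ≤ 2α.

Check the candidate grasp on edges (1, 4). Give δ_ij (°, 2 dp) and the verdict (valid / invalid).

δ = 25.04°, valid

α = atan 0.55 = 28.81°;  2α = 57.62°
edge 1: e_1 = (-0.83, -0.69);  n_1 = (-0.6393, +0.7690)
edge 4: e_4 = (+2.86, +0.75);  n_4 = (+0.2537, -0.9673)
∠(n_1, n_4) = 154.96°
δ = |180° − 154.96°| = 25.04°
25.04° ≤ 2α = 57.62°  →  valid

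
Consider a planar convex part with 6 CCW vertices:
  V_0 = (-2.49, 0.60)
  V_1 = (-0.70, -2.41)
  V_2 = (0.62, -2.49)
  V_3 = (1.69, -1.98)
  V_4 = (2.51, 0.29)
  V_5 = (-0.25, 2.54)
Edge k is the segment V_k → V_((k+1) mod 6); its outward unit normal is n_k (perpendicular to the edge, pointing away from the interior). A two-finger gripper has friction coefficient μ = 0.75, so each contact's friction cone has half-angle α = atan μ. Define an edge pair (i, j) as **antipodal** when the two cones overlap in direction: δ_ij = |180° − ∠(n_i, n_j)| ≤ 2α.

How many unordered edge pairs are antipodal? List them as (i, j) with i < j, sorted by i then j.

count = 7; pairs: (0,3), (0,4), (1,4), (1,5), (2,4), (2,5), (3,5)

α = atan 0.75 = 36.87°;  2α = 73.74°
n_0 = (-0.8595, -0.5111)
n_1 = (-0.0605, -0.9982)
n_2 = (+0.4303, -0.9027)
n_3 = (+0.9405, -0.3397)
n_4 = (+0.6319, +0.7751)
n_5 = (-0.6547, +0.7559)
  (0,1): δ = 124.21°  ·
  (0,2): δ = 95.26°  ·
  (0,3): δ = 50.60°  ✓
  (0,4): δ = 20.07°  ✓
  (0,5): δ = 100.16°  ·
  (1,2): δ = 151.05°  ·
  (1,3): δ = 106.39°  ·
  (1,4): δ = 35.72°  ✓
  (1,5): δ = 44.36°  ✓
  (2,3): δ = 135.35°  ·
  (2,4): δ = 64.67°  ✓
  (2,5): δ = 15.41°  ✓
  (3,4): δ = 109.33°  ·
  (3,5): δ = 29.24°  ✓
  (4,5): δ = 99.92°  ·
antipodal pairs: 7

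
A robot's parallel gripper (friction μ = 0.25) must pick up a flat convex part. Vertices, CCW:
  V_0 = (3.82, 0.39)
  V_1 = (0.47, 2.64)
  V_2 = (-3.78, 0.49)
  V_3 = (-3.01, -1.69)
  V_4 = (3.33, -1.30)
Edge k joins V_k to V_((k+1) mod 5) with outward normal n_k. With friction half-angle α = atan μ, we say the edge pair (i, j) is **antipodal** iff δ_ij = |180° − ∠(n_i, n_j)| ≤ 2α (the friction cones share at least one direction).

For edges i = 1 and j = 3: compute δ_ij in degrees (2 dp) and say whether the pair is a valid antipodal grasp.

δ = 23.31°, valid

α = atan 0.25 = 14.04°;  2α = 28.07°
edge 1: e_1 = (-4.25, -2.15);  n_1 = (-0.4514, +0.8923)
edge 3: e_3 = (+6.34, +0.39);  n_3 = (+0.0614, -0.9981)
∠(n_1, n_3) = 156.69°
δ = |180° − 156.69°| = 23.31°
23.31° ≤ 2α = 28.07°  →  valid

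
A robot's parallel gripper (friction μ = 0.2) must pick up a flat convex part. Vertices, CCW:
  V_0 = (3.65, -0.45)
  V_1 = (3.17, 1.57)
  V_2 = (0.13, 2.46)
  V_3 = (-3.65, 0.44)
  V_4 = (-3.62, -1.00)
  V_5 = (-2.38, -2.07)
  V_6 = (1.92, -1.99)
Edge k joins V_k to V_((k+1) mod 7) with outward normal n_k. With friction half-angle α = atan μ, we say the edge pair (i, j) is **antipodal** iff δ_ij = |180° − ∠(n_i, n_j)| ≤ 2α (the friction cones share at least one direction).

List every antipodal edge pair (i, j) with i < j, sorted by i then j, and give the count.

count = 3; pairs: (0,3), (1,5), (2,6)

α = atan 0.2 = 11.31°;  2α = 22.62°
n_0 = (+0.9729, +0.2312)
n_1 = (+0.2810, +0.9597)
n_2 = (-0.4713, +0.8820)
n_3 = (-0.9998, -0.0208)
n_4 = (-0.6533, -0.7571)
n_5 = (+0.0186, -0.9998)
n_6 = (+0.6649, -0.7469)
  (0,1): δ = 119.69°  ·
  (0,2): δ = 75.25°  ·
  (0,3): δ = 12.17°  ✓
  (0,4): δ = 35.84°  ·
  (0,5): δ = 77.70°  ·
  (0,6): δ = 118.31°  ·
  (1,2): δ = 135.56°  ·
  (1,3): δ = 72.49°  ·
  (1,4): δ = 24.47°  ·
  (1,5): δ = 17.38°  ✓
  (1,6): δ = 57.99°  ·
  (2,3): δ = 116.93°  ·
  (2,4): δ = 68.91°  ·
  (2,5): δ = 27.05°  ·
  (2,6): δ = 13.55°  ✓
  (3,4): δ = 131.98°  ·
  (3,5): δ = 90.13°  ·
  (3,6): δ = 49.52°  ·
  (4,5): δ = 138.14°  ·
  (4,6): δ = 97.53°  ·
  (5,6): δ = 139.39°  ·
antipodal pairs: 3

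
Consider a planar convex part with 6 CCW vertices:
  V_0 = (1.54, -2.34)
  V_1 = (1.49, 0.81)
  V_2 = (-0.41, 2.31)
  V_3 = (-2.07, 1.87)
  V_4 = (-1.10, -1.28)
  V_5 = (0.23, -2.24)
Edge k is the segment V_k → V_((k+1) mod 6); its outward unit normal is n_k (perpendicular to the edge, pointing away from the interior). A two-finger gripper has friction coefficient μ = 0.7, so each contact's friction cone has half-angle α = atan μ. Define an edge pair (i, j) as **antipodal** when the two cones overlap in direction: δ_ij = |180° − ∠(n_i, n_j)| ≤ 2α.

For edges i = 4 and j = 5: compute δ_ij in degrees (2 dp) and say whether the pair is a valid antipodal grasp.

δ = 148.54°, invalid

α = atan 0.7 = 34.99°;  2α = 69.98°
edge 4: e_4 = (+1.33, -0.96);  n_4 = (-0.5853, -0.8108)
edge 5: e_5 = (+1.31, -0.10);  n_5 = (-0.0761, -0.9971)
∠(n_4, n_5) = 31.46°
δ = |180° − 31.46°| = 148.54°
148.54° > 2α = 69.98°  →  invalid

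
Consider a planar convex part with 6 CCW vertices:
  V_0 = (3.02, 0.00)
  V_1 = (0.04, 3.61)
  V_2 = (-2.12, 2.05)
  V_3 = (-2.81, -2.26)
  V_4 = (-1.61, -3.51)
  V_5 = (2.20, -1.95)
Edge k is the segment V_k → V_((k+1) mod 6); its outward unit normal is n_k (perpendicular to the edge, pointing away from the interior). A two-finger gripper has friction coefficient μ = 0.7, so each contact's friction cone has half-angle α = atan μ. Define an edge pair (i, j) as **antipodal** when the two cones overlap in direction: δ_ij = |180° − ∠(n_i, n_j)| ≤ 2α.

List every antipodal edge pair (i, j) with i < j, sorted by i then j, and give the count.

α = atan 0.7 = 34.99°;  2α = 69.98°
n_0 = (+0.7712, +0.6366)
n_1 = (-0.5855, +0.8107)
n_2 = (-0.9874, +0.1581)
n_3 = (-0.7214, -0.6925)
n_4 = (+0.3789, -0.9254)
n_5 = (+0.9218, -0.3876)
  (0,1): δ = 93.70°  ·
  (0,2): δ = 48.63°  ✓
  (0,3): δ = 4.29°  ✓
  (0,4): δ = 72.73°  ·
  (0,5): δ = 117.65°  ·
  (1,2): δ = 134.93°  ·
  (1,3): δ = 82.01°  ·
  (1,4): δ = 13.57°  ✓
  (1,5): δ = 31.35°  ✓
  (2,3): δ = 127.07°  ·
  (2,4): δ = 58.64°  ✓
  (2,5): δ = 13.71°  ✓
  (3,4): δ = 111.56°  ·
  (3,5): δ = 66.64°  ✓
  (4,5): δ = 135.07°  ·
antipodal pairs: 7

count = 7; pairs: (0,2), (0,3), (1,4), (1,5), (2,4), (2,5), (3,5)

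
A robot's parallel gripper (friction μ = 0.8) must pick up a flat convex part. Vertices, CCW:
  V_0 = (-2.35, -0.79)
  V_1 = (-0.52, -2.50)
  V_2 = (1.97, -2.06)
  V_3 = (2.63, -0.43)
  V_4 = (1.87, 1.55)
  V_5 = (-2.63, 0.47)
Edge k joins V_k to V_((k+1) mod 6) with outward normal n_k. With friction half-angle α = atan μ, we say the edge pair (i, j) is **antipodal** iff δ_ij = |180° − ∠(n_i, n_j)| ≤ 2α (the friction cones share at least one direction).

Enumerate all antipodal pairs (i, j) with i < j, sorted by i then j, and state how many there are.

α = atan 0.8 = 38.66°;  2α = 77.32°
n_0 = (-0.6827, -0.7307)
n_1 = (+0.1740, -0.9847)
n_2 = (+0.9269, -0.3753)
n_3 = (+0.9336, +0.3583)
n_4 = (-0.2334, +0.9724)
n_5 = (-0.9762, -0.2169)
  (0,1): δ = 126.92°  ·
  (0,2): δ = 68.98°  ✓
  (0,3): δ = 25.94°  ✓
  (0,4): δ = 56.55°  ✓
  (0,5): δ = 145.59°  ·
  (1,2): δ = 122.06°  ·
  (1,3): δ = 79.02°  ·
  (1,4): δ = 3.47°  ✓
  (1,5): δ = 92.51°  ·
  (2,3): δ = 136.96°  ·
  (2,4): δ = 54.46°  ✓
  (2,5): δ = 34.57°  ✓
  (3,4): δ = 97.50°  ·
  (3,5): δ = 8.47°  ✓
  (4,5): δ = 90.97°  ·
antipodal pairs: 7

count = 7; pairs: (0,2), (0,3), (0,4), (1,4), (2,4), (2,5), (3,5)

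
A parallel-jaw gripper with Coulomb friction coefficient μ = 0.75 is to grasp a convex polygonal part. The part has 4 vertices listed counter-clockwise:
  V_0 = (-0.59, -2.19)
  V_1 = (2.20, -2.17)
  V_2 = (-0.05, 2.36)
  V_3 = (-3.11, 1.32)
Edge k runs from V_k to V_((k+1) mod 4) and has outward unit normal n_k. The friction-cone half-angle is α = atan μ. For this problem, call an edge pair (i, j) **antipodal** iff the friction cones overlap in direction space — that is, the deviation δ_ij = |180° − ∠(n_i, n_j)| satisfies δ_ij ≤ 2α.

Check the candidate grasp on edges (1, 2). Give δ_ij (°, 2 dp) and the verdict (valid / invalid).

α = atan 0.75 = 36.87°;  2α = 73.74°
edge 1: e_1 = (-2.25, +4.53);  n_1 = (+0.8956, +0.4448)
edge 2: e_2 = (-3.06, -1.04);  n_2 = (-0.3218, +0.9468)
∠(n_1, n_2) = 82.36°
δ = |180° − 82.36°| = 97.64°
97.64° > 2α = 73.74°  →  invalid

δ = 97.64°, invalid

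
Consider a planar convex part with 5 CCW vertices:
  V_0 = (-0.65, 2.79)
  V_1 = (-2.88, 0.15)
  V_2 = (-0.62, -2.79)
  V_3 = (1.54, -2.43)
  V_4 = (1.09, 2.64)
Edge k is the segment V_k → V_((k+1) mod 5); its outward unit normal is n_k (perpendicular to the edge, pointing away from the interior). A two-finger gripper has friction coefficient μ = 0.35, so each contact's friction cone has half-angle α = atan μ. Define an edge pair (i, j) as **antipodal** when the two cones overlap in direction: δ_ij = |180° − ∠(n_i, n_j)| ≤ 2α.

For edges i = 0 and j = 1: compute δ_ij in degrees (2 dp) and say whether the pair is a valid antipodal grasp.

α = atan 0.35 = 19.29°;  2α = 38.58°
edge 0: e_0 = (-2.23, -2.64);  n_0 = (-0.7639, +0.6453)
edge 1: e_1 = (+2.26, -2.94);  n_1 = (-0.7928, -0.6095)
∠(n_0, n_1) = 77.74°
δ = |180° − 77.74°| = 102.26°
102.26° > 2α = 38.58°  →  invalid

δ = 102.26°, invalid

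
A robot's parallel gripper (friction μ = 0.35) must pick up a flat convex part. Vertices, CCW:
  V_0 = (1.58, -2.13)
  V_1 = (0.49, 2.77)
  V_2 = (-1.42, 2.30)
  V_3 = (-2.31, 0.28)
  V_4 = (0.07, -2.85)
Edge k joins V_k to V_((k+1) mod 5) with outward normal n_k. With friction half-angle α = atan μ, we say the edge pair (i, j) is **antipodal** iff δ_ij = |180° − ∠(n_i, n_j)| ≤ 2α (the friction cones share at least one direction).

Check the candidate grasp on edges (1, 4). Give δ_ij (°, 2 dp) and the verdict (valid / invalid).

δ = 11.67°, valid

α = atan 0.35 = 19.29°;  2α = 38.58°
edge 1: e_1 = (-1.91, -0.47);  n_1 = (-0.2389, +0.9710)
edge 4: e_4 = (+1.51, +0.72);  n_4 = (+0.4304, -0.9026)
∠(n_1, n_4) = 168.33°
δ = |180° − 168.33°| = 11.67°
11.67° ≤ 2α = 38.58°  →  valid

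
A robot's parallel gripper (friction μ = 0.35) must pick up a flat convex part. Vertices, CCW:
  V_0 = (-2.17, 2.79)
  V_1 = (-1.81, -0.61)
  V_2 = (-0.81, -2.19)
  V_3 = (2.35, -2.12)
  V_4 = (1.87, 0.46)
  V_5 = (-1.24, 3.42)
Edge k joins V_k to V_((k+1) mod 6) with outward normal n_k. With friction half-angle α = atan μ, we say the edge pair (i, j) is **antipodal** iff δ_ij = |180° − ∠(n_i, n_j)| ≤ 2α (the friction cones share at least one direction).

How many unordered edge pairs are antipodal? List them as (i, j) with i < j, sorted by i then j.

count = 4; pairs: (0,3), (1,3), (1,4), (2,5)

α = atan 0.35 = 19.29°;  2α = 38.58°
n_0 = (-0.9944, -0.1053)
n_1 = (-0.8450, -0.5348)
n_2 = (+0.0221, -0.9998)
n_3 = (+0.9831, +0.1829)
n_4 = (+0.6894, +0.7244)
n_5 = (-0.5608, +0.8279)
  (0,1): δ = 153.71°  ·
  (0,2): δ = 94.78°  ·
  (0,3): δ = 4.50°  ✓
  (0,4): δ = 40.37°  ·
  (0,5): δ = 118.07°  ·
  (1,2): δ = 121.06°  ·
  (1,3): δ = 21.79°  ✓
  (1,4): δ = 14.09°  ✓
  (1,5): δ = 91.78°  ·
  (2,3): δ = 80.73°  ·
  (2,4): δ = 44.85°  ·
  (2,5): δ = 32.85°  ✓
  (3,4): δ = 144.12°  ·
  (3,5): δ = 66.42°  ·
  (4,5): δ = 102.30°  ·
antipodal pairs: 4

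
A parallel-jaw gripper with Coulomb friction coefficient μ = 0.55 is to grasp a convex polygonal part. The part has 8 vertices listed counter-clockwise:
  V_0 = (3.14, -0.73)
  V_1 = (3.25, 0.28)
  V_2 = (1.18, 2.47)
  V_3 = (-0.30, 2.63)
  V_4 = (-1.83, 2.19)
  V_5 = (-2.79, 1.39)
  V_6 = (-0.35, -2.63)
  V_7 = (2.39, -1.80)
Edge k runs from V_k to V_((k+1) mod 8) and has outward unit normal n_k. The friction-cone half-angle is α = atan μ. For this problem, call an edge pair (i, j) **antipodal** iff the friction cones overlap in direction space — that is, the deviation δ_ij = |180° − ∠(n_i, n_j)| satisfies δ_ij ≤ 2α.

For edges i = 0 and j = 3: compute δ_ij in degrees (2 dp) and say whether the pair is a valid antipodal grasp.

α = atan 0.55 = 28.81°;  2α = 57.62°
edge 0: e_0 = (+0.11, +1.01);  n_0 = (+0.9941, -0.1083)
edge 3: e_3 = (-1.53, -0.44);  n_3 = (-0.2764, +0.9610)
∠(n_0, n_3) = 112.26°
δ = |180° − 112.26°| = 67.74°
67.74° > 2α = 57.62°  →  invalid

δ = 67.74°, invalid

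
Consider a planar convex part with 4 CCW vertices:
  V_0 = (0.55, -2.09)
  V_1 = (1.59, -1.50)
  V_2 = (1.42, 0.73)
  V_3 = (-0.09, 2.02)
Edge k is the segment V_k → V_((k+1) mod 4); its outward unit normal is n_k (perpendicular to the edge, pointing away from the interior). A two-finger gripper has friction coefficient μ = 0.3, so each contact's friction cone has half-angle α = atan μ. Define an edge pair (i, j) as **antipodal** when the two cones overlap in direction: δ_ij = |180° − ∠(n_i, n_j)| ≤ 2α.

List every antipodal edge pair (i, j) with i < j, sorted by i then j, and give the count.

count = 1; pairs: (1,3)

α = atan 0.3 = 16.70°;  2α = 33.40°
n_0 = (+0.4934, -0.8698)
n_1 = (+0.9971, +0.0760)
n_2 = (+0.6495, +0.7603)
n_3 = (-0.9881, -0.1539)
  (0,1): δ = 115.21°  ·
  (0,2): δ = 70.07°  ·
  (0,3): δ = 69.28°  ·
  (1,2): δ = 134.87°  ·
  (1,3): δ = 4.49°  ✓
  (2,3): δ = 40.64°  ·
antipodal pairs: 1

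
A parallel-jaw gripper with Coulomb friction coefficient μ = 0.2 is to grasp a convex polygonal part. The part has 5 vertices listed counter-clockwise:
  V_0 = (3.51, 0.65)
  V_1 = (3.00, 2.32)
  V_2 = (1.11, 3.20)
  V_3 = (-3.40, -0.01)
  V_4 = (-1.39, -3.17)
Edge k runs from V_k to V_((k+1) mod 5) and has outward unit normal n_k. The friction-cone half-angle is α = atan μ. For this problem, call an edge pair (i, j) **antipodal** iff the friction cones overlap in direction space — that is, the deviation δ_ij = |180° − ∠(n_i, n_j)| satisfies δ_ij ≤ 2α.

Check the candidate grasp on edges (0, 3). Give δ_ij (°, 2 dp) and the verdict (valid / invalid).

δ = 15.48°, valid

α = atan 0.2 = 11.31°;  2α = 22.62°
edge 0: e_0 = (-0.51, +1.67);  n_0 = (+0.9564, +0.2921)
edge 3: e_3 = (+2.01, -3.16);  n_3 = (-0.8438, -0.5367)
∠(n_0, n_3) = 164.52°
δ = |180° − 164.52°| = 15.48°
15.48° ≤ 2α = 22.62°  →  valid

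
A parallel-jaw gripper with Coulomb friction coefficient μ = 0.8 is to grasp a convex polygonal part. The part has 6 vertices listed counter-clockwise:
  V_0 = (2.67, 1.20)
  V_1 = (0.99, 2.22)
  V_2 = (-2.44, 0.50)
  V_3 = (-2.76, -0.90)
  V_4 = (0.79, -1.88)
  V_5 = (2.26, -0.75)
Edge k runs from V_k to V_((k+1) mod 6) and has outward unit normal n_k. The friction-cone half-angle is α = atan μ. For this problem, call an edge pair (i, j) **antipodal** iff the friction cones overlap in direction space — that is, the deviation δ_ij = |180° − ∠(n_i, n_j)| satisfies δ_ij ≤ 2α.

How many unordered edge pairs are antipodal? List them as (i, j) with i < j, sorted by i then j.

count = 8; pairs: (0,2), (0,3), (0,4), (1,3), (1,4), (1,5), (2,4), (2,5)

α = atan 0.8 = 38.66°;  2α = 77.32°
n_0 = (+0.5190, +0.8548)
n_1 = (-0.4483, +0.8939)
n_2 = (-0.9749, +0.2228)
n_3 = (-0.2661, -0.9639)
n_4 = (+0.6095, -0.7928)
n_5 = (+0.9786, -0.2058)
  (0,1): δ = 122.10°  ·
  (0,2): δ = 71.61°  ✓
  (0,3): δ = 15.83°  ✓
  (0,4): δ = 68.81°  ✓
  (0,5): δ = 109.39°  ·
  (1,2): δ = 129.51°  ·
  (1,3): δ = 42.06°  ✓
  (1,4): δ = 10.92°  ✓
  (1,5): δ = 51.49°  ✓
  (2,3): δ = 92.56°  ·
  (2,4): δ = 39.58°  ✓
  (2,5): δ = 1.00°  ✓
  (3,4): δ = 127.02°  ·
  (3,5): δ = 86.44°  ·
  (4,5): δ = 139.42°  ·
antipodal pairs: 8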